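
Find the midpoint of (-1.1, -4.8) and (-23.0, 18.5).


M = (((-1.1)+(-23))/2, ((-4.8)+18.5)/2)
= (-12.05, 6.85)

(-12.05, 6.85)


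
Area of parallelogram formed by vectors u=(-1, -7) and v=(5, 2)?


|u x v| = |(-1)*2 - (-7)*5|
= |(-2) - (-35)| = 33

33


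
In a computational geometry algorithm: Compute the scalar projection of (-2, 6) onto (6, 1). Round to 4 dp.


u.v = -6, |v| = sqrt(37) = 6.0828
Scalar projection = u.v / |v| = -6 / sqrt(37) = -0.9864

-0.9864


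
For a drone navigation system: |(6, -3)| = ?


|u| = sqrt(6^2 + (-3)^2) = sqrt(45) = 6.7082

6.7082


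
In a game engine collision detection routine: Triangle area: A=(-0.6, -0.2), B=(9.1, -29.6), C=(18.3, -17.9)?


Area = |x_A(y_B-y_C) + x_B(y_C-y_A) + x_C(y_A-y_B)|/2
= |7.02 + (-161.07) + 538.02|/2
= 383.97/2 = 191.985

191.985


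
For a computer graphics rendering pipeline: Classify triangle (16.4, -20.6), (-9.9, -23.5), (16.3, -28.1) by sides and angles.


Side lengths squared: AB^2=700.1, BC^2=707.6, CA^2=56.26
Sorted: [56.26, 700.1, 707.6]
By sides: Scalene, By angles: Acute

Scalene, Acute


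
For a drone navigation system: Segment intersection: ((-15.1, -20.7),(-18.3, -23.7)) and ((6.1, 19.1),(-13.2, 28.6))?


Cross products: d1=969.54, d2=1057.84, d3=-63.76, d4=-152.06
d1*d2 < 0 and d3*d4 < 0? no

No, they don't intersect


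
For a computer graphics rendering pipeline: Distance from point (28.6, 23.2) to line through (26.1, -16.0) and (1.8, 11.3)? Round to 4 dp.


|cross product| = 1020.81
|line direction| = sqrt(1335.78) = 36.5483
Distance = 1020.81/sqrt(1335.78) = 27.9304

27.9304


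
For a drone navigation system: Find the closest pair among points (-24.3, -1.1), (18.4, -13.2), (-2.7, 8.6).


d(P0,P1) = 44.3813, d(P0,P2) = 23.678, d(P1,P2) = 30.3389
Closest: P0 and P2

Closest pair: (-24.3, -1.1) and (-2.7, 8.6), distance = 23.678


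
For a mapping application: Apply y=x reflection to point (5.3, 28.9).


Reflection over y=x: (x,y) -> (y,x)
(5.3, 28.9) -> (28.9, 5.3)

(28.9, 5.3)


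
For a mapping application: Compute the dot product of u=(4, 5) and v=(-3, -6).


u . v = u_x*v_x + u_y*v_y = 4*(-3) + 5*(-6)
= (-12) + (-30) = -42

-42


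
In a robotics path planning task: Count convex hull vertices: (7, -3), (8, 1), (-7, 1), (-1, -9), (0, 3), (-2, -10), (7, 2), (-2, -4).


Convex hull vertices (CCW): (-7, 1), (-2, -10), (7, -3), (8, 1), (7, 2), (0, 3)
Count = 6

6


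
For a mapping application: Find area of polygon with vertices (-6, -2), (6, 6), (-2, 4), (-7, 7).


Shoelace sum: ((-6)*6 - 6*(-2)) + (6*4 - (-2)*6) + ((-2)*7 - (-7)*4) + ((-7)*(-2) - (-6)*7)
= 82
Area = |82|/2 = 41

41


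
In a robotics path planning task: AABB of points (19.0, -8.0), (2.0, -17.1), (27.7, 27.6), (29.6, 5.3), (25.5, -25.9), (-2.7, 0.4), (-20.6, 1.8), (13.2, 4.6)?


x range: [-20.6, 29.6]
y range: [-25.9, 27.6]
Bounding box: (-20.6,-25.9) to (29.6,27.6)

(-20.6,-25.9) to (29.6,27.6)


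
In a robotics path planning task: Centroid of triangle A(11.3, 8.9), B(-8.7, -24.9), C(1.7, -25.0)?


Centroid = ((x_A+x_B+x_C)/3, (y_A+y_B+y_C)/3)
= ((11.3+(-8.7)+1.7)/3, (8.9+(-24.9)+(-25))/3)
= (1.4333, -13.6667)

(1.4333, -13.6667)


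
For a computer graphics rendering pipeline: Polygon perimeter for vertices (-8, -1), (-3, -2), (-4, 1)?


Sides: (-8, -1)->(-3, -2): sqrt(26) = 5.09902, (-3, -2)->(-4, 1): sqrt(10) = 3.162278, (-4, 1)->(-8, -1): sqrt(20) = 4.472136
Sum = 12.733434
Perimeter = 12.7334

12.7334


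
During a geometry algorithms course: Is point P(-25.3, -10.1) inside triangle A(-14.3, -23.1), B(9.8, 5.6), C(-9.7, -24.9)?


Cross products: AB x AP = 629, BC x BP = -764.4, CA x CP = -40
All same sign? no

No, outside


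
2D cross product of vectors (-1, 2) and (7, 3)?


u x v = u_x*v_y - u_y*v_x = (-1)*3 - 2*7
= (-3) - 14 = -17

-17


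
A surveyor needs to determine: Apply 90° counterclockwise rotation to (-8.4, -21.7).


90° CCW: (x,y) -> (-y, x)
(-8.4,-21.7) -> (21.7, -8.4)

(21.7, -8.4)


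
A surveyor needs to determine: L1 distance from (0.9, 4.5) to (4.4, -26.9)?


|0.9-4.4| + |4.5-(-26.9)| = 3.5 + 31.4 = 34.9

34.9


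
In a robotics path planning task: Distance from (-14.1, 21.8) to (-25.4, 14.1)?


dx=-11.3, dy=-7.7
d^2 = (-11.3)^2 + (-7.7)^2 = 186.98
d = sqrt(186.98) = 13.6741

13.6741


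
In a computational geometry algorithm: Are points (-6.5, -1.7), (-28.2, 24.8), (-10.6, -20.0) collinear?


Cross product: ((-28.2)-(-6.5))*((-20)-(-1.7)) - (24.8-(-1.7))*((-10.6)-(-6.5))
= 505.76

No, not collinear


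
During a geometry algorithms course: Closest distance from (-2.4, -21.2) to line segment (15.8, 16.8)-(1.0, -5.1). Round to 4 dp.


Project P onto AB: t = 1 (clamped to [0,1])
Closest point on segment: (1, -5.1)
Distance: 16.4551

16.4551


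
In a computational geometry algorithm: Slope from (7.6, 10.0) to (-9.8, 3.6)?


slope = (y2-y1)/(x2-x1) = (3.6-10)/((-9.8)-7.6) = (-6.4)/(-17.4) = 0.3678

0.3678


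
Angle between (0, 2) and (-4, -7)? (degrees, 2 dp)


u.v = -14, |u| = sqrt(4) = 2, |v| = sqrt(65) = 8.0623
cos(theta) = u.v/(|u||v|) = -14/sqrt(260) = -0.868243
theta = acos(-0.868243) = 150.26 degrees

150.26 degrees


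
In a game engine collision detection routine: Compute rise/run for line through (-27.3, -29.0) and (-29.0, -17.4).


slope = (y2-y1)/(x2-x1) = ((-17.4)-(-29))/((-29)-(-27.3)) = 11.6/(-1.7) = -6.8235

-6.8235


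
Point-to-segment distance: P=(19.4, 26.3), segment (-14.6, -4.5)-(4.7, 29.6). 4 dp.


Project P onto AB: t = 1 (clamped to [0,1])
Closest point on segment: (4.7, 29.6)
Distance: 15.0659

15.0659


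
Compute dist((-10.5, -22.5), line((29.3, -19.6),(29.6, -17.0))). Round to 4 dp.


|cross product| = 102.61
|line direction| = sqrt(6.85) = 2.6173
Distance = 102.61/sqrt(6.85) = 39.2053

39.2053


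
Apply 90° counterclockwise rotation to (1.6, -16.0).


90° CCW: (x,y) -> (-y, x)
(1.6,-16) -> (16, 1.6)

(16, 1.6)


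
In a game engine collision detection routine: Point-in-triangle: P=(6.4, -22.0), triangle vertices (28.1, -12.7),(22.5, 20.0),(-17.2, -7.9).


Cross products: AB x AP = 761.67, BC x BP = 1218.21, CA x CP = -525.45
All same sign? no

No, outside


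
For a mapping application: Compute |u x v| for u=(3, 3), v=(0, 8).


|u x v| = |3*8 - 3*0|
= |24 - 0| = 24

24


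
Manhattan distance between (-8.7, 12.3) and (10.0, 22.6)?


|(-8.7)-10| + |12.3-22.6| = 18.7 + 10.3 = 29

29


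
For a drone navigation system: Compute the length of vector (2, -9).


|u| = sqrt(2^2 + (-9)^2) = sqrt(85) = 9.2195

9.2195


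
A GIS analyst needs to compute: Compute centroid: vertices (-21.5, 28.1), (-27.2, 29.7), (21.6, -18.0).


Centroid = ((x_A+x_B+x_C)/3, (y_A+y_B+y_C)/3)
= (((-21.5)+(-27.2)+21.6)/3, (28.1+29.7+(-18))/3)
= (-9.0333, 13.2667)

(-9.0333, 13.2667)


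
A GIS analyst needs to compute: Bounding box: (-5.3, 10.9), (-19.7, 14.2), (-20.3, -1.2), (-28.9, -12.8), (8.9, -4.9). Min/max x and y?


x range: [-28.9, 8.9]
y range: [-12.8, 14.2]
Bounding box: (-28.9,-12.8) to (8.9,14.2)

(-28.9,-12.8) to (8.9,14.2)


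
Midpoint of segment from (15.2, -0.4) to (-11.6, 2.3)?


M = ((15.2+(-11.6))/2, ((-0.4)+2.3)/2)
= (1.8, 0.95)

(1.8, 0.95)


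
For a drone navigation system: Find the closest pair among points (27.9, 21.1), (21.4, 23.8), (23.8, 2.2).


d(P0,P1) = 7.0385, d(P0,P2) = 19.3396, d(P1,P2) = 21.7329
Closest: P0 and P1

Closest pair: (27.9, 21.1) and (21.4, 23.8), distance = 7.0385


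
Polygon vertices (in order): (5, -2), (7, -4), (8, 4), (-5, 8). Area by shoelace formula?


Shoelace sum: (5*(-4) - 7*(-2)) + (7*4 - 8*(-4)) + (8*8 - (-5)*4) + ((-5)*(-2) - 5*8)
= 108
Area = |108|/2 = 54

54


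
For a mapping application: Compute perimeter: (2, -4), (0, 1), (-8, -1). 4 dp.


Sides: (2, -4)->(0, 1): sqrt(29) = 5.385165, (0, 1)->(-8, -1): sqrt(68) = 8.246211, (-8, -1)->(2, -4): sqrt(109) = 10.440307
Sum = 24.071683
Perimeter = 24.0717

24.0717


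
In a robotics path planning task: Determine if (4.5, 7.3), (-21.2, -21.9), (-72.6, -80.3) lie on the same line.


Cross product: ((-21.2)-4.5)*((-80.3)-7.3) - ((-21.9)-7.3)*((-72.6)-4.5)
= 0

Yes, collinear


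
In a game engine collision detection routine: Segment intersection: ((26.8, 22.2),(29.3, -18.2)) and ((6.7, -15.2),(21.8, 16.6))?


Cross products: d1=-74.44, d2=-763.98, d3=-905.54, d4=-216
d1*d2 < 0 and d3*d4 < 0? no

No, they don't intersect


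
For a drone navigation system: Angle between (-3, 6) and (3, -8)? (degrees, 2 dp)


u.v = -57, |u| = sqrt(45) = 6.7082, |v| = sqrt(73) = 8.544
cos(theta) = u.v/(|u||v|) = -57/sqrt(3285) = -0.994505
theta = acos(-0.994505) = 173.99 degrees

173.99 degrees


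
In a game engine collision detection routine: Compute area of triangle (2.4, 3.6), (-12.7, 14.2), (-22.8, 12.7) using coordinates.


Area = |x_A(y_B-y_C) + x_B(y_C-y_A) + x_C(y_A-y_B)|/2
= |3.6 + (-115.57) + 241.68|/2
= 129.71/2 = 64.855

64.855


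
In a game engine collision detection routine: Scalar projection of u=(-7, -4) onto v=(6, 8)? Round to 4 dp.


u.v = -74, |v| = sqrt(100) = 10
Scalar projection = u.v / |v| = -74 / sqrt(100) = -7.4

-7.4


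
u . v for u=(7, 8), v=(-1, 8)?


u . v = u_x*v_x + u_y*v_y = 7*(-1) + 8*8
= (-7) + 64 = 57

57


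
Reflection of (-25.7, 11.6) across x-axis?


Reflection over x-axis: (x,y) -> (x,-y)
(-25.7, 11.6) -> (-25.7, -11.6)

(-25.7, -11.6)


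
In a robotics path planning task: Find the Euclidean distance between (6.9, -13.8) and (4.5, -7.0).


dx=-2.4, dy=6.8
d^2 = (-2.4)^2 + 6.8^2 = 52
d = sqrt(52) = 7.2111

7.2111


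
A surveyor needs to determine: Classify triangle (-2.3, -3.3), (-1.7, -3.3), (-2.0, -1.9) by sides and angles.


Side lengths squared: AB^2=0.36, BC^2=2.05, CA^2=2.05
Sorted: [0.36, 2.05, 2.05]
By sides: Isosceles, By angles: Acute

Isosceles, Acute


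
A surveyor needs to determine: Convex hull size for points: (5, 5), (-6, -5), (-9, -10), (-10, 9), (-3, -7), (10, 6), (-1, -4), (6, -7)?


Convex hull vertices (CCW): (-10, 9), (-9, -10), (6, -7), (10, 6)
Count = 4

4


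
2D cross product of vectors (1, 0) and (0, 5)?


u x v = u_x*v_y - u_y*v_x = 1*5 - 0*0
= 5 - 0 = 5

5


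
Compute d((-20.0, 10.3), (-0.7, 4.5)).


dx=19.3, dy=-5.8
d^2 = 19.3^2 + (-5.8)^2 = 406.13
d = sqrt(406.13) = 20.1527

20.1527


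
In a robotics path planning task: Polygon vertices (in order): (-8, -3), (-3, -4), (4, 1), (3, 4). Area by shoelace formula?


Shoelace sum: ((-8)*(-4) - (-3)*(-3)) + ((-3)*1 - 4*(-4)) + (4*4 - 3*1) + (3*(-3) - (-8)*4)
= 72
Area = |72|/2 = 36

36


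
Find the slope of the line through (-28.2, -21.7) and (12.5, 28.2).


slope = (y2-y1)/(x2-x1) = (28.2-(-21.7))/(12.5-(-28.2)) = 49.9/40.7 = 1.226

1.226


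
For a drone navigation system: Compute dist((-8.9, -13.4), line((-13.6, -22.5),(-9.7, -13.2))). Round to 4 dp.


|cross product| = 8.22
|line direction| = sqrt(101.7) = 10.0846
Distance = 8.22/sqrt(101.7) = 0.8151

0.8151


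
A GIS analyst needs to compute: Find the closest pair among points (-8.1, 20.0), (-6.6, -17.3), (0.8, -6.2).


d(P0,P1) = 37.3301, d(P0,P2) = 27.6704, d(P1,P2) = 13.3405
Closest: P1 and P2

Closest pair: (-6.6, -17.3) and (0.8, -6.2), distance = 13.3405


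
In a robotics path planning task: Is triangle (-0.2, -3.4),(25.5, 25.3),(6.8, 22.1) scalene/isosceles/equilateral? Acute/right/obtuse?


Side lengths squared: AB^2=1484.18, BC^2=359.93, CA^2=699.25
Sorted: [359.93, 699.25, 1484.18]
By sides: Scalene, By angles: Obtuse

Scalene, Obtuse


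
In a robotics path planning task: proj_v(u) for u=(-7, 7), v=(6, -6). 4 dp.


u.v = -84, |v| = sqrt(72) = 8.4853
Scalar projection = u.v / |v| = -84 / sqrt(72) = -9.8995

-9.8995


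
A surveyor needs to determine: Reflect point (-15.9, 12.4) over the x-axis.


Reflection over x-axis: (x,y) -> (x,-y)
(-15.9, 12.4) -> (-15.9, -12.4)

(-15.9, -12.4)


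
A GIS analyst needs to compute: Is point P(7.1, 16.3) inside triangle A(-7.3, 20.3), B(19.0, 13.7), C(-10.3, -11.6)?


Cross products: AB x AP = -10.16, BC x BP = -377.25, CA x CP = -471.36
All same sign? yes

Yes, inside


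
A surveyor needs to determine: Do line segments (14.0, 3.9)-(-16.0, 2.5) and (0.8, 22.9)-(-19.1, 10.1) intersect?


Cross products: d1=547.06, d2=190.92, d3=-588.48, d4=-232.34
d1*d2 < 0 and d3*d4 < 0? no

No, they don't intersect


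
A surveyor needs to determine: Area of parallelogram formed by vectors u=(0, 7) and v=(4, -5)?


|u x v| = |0*(-5) - 7*4|
= |0 - 28| = 28

28


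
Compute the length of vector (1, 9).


|u| = sqrt(1^2 + 9^2) = sqrt(82) = 9.0554

9.0554


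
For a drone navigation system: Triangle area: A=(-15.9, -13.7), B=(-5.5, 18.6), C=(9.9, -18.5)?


Area = |x_A(y_B-y_C) + x_B(y_C-y_A) + x_C(y_A-y_B)|/2
= |(-589.89) + 26.4 + (-319.77)|/2
= 883.26/2 = 441.63

441.63


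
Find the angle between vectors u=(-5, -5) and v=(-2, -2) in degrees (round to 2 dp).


u.v = 20, |u| = sqrt(50) = 7.0711, |v| = sqrt(8) = 2.8284
cos(theta) = u.v/(|u||v|) = 20/sqrt(400) = 1
theta = acos(1) = 0 degrees

0 degrees


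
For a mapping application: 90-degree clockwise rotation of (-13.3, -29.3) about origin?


90° CW: (x,y) -> (y, -x)
(-13.3,-29.3) -> (-29.3, 13.3)

(-29.3, 13.3)


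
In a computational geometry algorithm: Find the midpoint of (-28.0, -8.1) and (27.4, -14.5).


M = (((-28)+27.4)/2, ((-8.1)+(-14.5))/2)
= (-0.3, -11.3)

(-0.3, -11.3)


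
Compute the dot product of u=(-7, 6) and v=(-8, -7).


u . v = u_x*v_x + u_y*v_y = (-7)*(-8) + 6*(-7)
= 56 + (-42) = 14

14


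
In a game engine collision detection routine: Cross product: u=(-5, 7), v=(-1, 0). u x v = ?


u x v = u_x*v_y - u_y*v_x = (-5)*0 - 7*(-1)
= 0 - (-7) = 7

7


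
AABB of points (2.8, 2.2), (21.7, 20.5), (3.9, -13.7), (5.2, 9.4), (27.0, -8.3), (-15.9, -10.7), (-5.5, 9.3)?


x range: [-15.9, 27]
y range: [-13.7, 20.5]
Bounding box: (-15.9,-13.7) to (27,20.5)

(-15.9,-13.7) to (27,20.5)


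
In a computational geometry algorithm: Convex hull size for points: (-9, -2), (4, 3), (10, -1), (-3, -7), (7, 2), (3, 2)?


Convex hull vertices (CCW): (-9, -2), (-3, -7), (10, -1), (7, 2), (4, 3)
Count = 5

5


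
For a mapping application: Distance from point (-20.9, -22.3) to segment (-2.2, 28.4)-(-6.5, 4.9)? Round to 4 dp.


Project P onto AB: t = 1 (clamped to [0,1])
Closest point on segment: (-6.5, 4.9)
Distance: 30.7766

30.7766


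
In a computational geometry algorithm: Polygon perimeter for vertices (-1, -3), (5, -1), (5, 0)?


Sides: (-1, -3)->(5, -1): sqrt(40) = 6.324555, (5, -1)->(5, 0): sqrt(1) = 1, (5, 0)->(-1, -3): sqrt(45) = 6.708204
Sum = 14.032759
Perimeter = 14.0328

14.0328


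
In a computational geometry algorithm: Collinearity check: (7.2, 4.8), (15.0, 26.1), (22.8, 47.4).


Cross product: (15-7.2)*(47.4-4.8) - (26.1-4.8)*(22.8-7.2)
= 0

Yes, collinear


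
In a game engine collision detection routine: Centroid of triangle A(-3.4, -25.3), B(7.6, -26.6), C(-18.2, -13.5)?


Centroid = ((x_A+x_B+x_C)/3, (y_A+y_B+y_C)/3)
= (((-3.4)+7.6+(-18.2))/3, ((-25.3)+(-26.6)+(-13.5))/3)
= (-4.6667, -21.8)

(-4.6667, -21.8)


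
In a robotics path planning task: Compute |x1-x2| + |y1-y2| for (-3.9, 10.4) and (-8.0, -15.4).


|(-3.9)-(-8)| + |10.4-(-15.4)| = 4.1 + 25.8 = 29.9

29.9


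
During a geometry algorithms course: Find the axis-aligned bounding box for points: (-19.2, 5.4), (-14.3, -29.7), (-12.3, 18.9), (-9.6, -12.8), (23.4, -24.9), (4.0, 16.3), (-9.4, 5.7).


x range: [-19.2, 23.4]
y range: [-29.7, 18.9]
Bounding box: (-19.2,-29.7) to (23.4,18.9)

(-19.2,-29.7) to (23.4,18.9)


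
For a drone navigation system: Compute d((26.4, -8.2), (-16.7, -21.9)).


dx=-43.1, dy=-13.7
d^2 = (-43.1)^2 + (-13.7)^2 = 2045.3
d = sqrt(2045.3) = 45.225

45.225


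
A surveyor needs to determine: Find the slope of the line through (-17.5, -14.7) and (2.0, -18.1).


slope = (y2-y1)/(x2-x1) = ((-18.1)-(-14.7))/(2-(-17.5)) = (-3.4)/19.5 = -0.1744

-0.1744


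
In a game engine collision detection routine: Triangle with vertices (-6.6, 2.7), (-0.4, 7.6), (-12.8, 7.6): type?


Side lengths squared: AB^2=62.45, BC^2=153.76, CA^2=62.45
Sorted: [62.45, 62.45, 153.76]
By sides: Isosceles, By angles: Obtuse

Isosceles, Obtuse


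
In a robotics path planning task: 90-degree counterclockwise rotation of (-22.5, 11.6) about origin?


90° CCW: (x,y) -> (-y, x)
(-22.5,11.6) -> (-11.6, -22.5)

(-11.6, -22.5)


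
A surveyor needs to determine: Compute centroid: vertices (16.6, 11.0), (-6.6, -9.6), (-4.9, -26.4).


Centroid = ((x_A+x_B+x_C)/3, (y_A+y_B+y_C)/3)
= ((16.6+(-6.6)+(-4.9))/3, (11+(-9.6)+(-26.4))/3)
= (1.7, -8.3333)

(1.7, -8.3333)


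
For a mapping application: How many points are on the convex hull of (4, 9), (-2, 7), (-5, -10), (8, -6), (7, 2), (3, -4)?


Convex hull vertices (CCW): (-5, -10), (8, -6), (7, 2), (4, 9), (-2, 7)
Count = 5

5


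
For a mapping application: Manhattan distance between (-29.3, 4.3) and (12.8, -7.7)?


|(-29.3)-12.8| + |4.3-(-7.7)| = 42.1 + 12 = 54.1

54.1


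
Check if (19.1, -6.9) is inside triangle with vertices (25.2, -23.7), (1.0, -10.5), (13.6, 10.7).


Cross products: AB x AP = -326.04, BC x BP = -338.36, CA x CP = -14.96
All same sign? yes

Yes, inside


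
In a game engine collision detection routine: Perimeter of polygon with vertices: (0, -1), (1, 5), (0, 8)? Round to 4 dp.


Sides: (0, -1)->(1, 5): sqrt(37) = 6.082763, (1, 5)->(0, 8): sqrt(10) = 3.162278, (0, 8)->(0, -1): sqrt(81) = 9
Sum = 18.245041
Perimeter = 18.245

18.245


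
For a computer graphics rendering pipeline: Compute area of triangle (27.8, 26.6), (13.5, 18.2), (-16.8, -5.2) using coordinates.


Area = |x_A(y_B-y_C) + x_B(y_C-y_A) + x_C(y_A-y_B)|/2
= |650.52 + (-429.3) + (-141.12)|/2
= 80.1/2 = 40.05

40.05


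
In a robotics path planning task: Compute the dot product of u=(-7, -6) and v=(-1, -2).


u . v = u_x*v_x + u_y*v_y = (-7)*(-1) + (-6)*(-2)
= 7 + 12 = 19

19


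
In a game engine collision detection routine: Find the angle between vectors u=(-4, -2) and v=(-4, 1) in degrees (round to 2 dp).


u.v = 14, |u| = sqrt(20) = 4.4721, |v| = sqrt(17) = 4.1231
cos(theta) = u.v/(|u||v|) = 14/sqrt(340) = 0.759257
theta = acos(0.759257) = 40.6 degrees

40.6 degrees


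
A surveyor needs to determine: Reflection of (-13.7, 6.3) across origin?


Reflection over origin: (x,y) -> (-x,-y)
(-13.7, 6.3) -> (13.7, -6.3)

(13.7, -6.3)


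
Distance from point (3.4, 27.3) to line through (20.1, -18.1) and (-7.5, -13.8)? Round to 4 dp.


|cross product| = 1181.23
|line direction| = sqrt(780.25) = 27.933
Distance = 1181.23/sqrt(780.25) = 42.288

42.288


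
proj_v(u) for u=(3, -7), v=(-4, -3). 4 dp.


u.v = 9, |v| = sqrt(25) = 5
Scalar projection = u.v / |v| = 9 / sqrt(25) = 1.8

1.8


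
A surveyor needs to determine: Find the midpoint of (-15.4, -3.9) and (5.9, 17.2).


M = (((-15.4)+5.9)/2, ((-3.9)+17.2)/2)
= (-4.75, 6.65)

(-4.75, 6.65)


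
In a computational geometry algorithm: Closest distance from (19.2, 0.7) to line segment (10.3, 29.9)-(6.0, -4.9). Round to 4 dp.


Project P onto AB: t = 0.7953 (clamped to [0,1])
Closest point on segment: (6.8801, 2.2223)
Distance: 12.4136

12.4136


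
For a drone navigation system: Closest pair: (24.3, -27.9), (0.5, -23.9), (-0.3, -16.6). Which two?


d(P0,P1) = 24.1338, d(P0,P2) = 27.0712, d(P1,P2) = 7.3437
Closest: P1 and P2

Closest pair: (0.5, -23.9) and (-0.3, -16.6), distance = 7.3437


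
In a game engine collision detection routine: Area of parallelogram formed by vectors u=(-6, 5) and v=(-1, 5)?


|u x v| = |(-6)*5 - 5*(-1)|
= |(-30) - (-5)| = 25

25


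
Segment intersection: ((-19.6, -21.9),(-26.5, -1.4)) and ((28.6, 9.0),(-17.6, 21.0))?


Cross products: d1=2005.98, d2=1141.68, d3=-1201.31, d4=-337.01
d1*d2 < 0 and d3*d4 < 0? no

No, they don't intersect


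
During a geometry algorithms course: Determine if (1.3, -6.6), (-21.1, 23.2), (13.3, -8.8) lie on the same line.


Cross product: ((-21.1)-1.3)*((-8.8)-(-6.6)) - (23.2-(-6.6))*(13.3-1.3)
= -308.32

No, not collinear


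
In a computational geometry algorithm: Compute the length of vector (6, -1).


|u| = sqrt(6^2 + (-1)^2) = sqrt(37) = 6.0828

6.0828


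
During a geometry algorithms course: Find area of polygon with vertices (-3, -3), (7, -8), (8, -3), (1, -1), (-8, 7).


Shoelace sum: ((-3)*(-8) - 7*(-3)) + (7*(-3) - 8*(-8)) + (8*(-1) - 1*(-3)) + (1*7 - (-8)*(-1)) + ((-8)*(-3) - (-3)*7)
= 127
Area = |127|/2 = 63.5

63.5


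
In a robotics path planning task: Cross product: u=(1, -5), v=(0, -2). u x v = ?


u x v = u_x*v_y - u_y*v_x = 1*(-2) - (-5)*0
= (-2) - 0 = -2

-2


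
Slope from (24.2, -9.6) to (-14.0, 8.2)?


slope = (y2-y1)/(x2-x1) = (8.2-(-9.6))/((-14)-24.2) = 17.8/(-38.2) = -0.466

-0.466


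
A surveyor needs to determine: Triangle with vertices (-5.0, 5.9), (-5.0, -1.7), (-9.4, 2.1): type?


Side lengths squared: AB^2=57.76, BC^2=33.8, CA^2=33.8
Sorted: [33.8, 33.8, 57.76]
By sides: Isosceles, By angles: Acute

Isosceles, Acute


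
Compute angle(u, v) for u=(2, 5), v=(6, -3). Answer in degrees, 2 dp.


u.v = -3, |u| = sqrt(29) = 5.3852, |v| = sqrt(45) = 6.7082
cos(theta) = u.v/(|u||v|) = -3/sqrt(1305) = -0.083045
theta = acos(-0.083045) = 94.76 degrees

94.76 degrees


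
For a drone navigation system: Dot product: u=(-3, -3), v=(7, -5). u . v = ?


u . v = u_x*v_x + u_y*v_y = (-3)*7 + (-3)*(-5)
= (-21) + 15 = -6

-6


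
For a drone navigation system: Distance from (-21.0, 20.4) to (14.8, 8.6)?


dx=35.8, dy=-11.8
d^2 = 35.8^2 + (-11.8)^2 = 1420.88
d = sqrt(1420.88) = 37.6946

37.6946


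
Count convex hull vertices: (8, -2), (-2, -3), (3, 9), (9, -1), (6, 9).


Convex hull vertices (CCW): (-2, -3), (8, -2), (9, -1), (6, 9), (3, 9)
Count = 5

5


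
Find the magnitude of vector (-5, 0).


|u| = sqrt((-5)^2 + 0^2) = sqrt(25) = 5

5


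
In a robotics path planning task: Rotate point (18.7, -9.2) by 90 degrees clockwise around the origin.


90° CW: (x,y) -> (y, -x)
(18.7,-9.2) -> (-9.2, -18.7)

(-9.2, -18.7)


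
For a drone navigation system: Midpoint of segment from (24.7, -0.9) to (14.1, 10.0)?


M = ((24.7+14.1)/2, ((-0.9)+10)/2)
= (19.4, 4.55)

(19.4, 4.55)


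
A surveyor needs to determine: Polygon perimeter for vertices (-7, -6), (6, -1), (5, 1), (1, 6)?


Sides: (-7, -6)->(6, -1): sqrt(194) = 13.928388, (6, -1)->(5, 1): sqrt(5) = 2.236068, (5, 1)->(1, 6): sqrt(41) = 6.403124, (1, 6)->(-7, -6): sqrt(208) = 14.422205
Sum = 36.989785
Perimeter = 36.9898

36.9898


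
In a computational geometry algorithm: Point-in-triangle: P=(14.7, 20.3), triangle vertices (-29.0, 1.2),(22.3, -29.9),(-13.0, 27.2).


Cross products: AB x AP = 2338.9, BC x BP = -1338.1, CA x CP = 830.6
All same sign? no

No, outside


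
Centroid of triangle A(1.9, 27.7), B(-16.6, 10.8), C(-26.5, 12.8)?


Centroid = ((x_A+x_B+x_C)/3, (y_A+y_B+y_C)/3)
= ((1.9+(-16.6)+(-26.5))/3, (27.7+10.8+12.8)/3)
= (-13.7333, 17.1)

(-13.7333, 17.1)


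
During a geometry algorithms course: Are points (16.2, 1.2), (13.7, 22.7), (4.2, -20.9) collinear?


Cross product: (13.7-16.2)*((-20.9)-1.2) - (22.7-1.2)*(4.2-16.2)
= 313.25

No, not collinear


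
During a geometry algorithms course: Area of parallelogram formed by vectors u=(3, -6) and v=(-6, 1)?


|u x v| = |3*1 - (-6)*(-6)|
= |3 - 36| = 33

33


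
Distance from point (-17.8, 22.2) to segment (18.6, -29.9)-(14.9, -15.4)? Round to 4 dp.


Project P onto AB: t = 1 (clamped to [0,1])
Closest point on segment: (14.9, -15.4)
Distance: 49.8302

49.8302


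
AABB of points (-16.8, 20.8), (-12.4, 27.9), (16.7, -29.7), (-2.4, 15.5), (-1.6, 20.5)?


x range: [-16.8, 16.7]
y range: [-29.7, 27.9]
Bounding box: (-16.8,-29.7) to (16.7,27.9)

(-16.8,-29.7) to (16.7,27.9)


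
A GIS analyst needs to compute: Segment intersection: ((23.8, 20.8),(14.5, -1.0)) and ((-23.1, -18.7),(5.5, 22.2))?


Cross products: d1=-788.51, d2=-1031.62, d3=-655.07, d4=-411.96
d1*d2 < 0 and d3*d4 < 0? no

No, they don't intersect


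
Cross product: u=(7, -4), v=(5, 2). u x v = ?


u x v = u_x*v_y - u_y*v_x = 7*2 - (-4)*5
= 14 - (-20) = 34

34


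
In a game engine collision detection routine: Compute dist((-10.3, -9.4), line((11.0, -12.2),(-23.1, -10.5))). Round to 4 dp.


|cross product| = 59.27
|line direction| = sqrt(1165.7) = 34.1423
Distance = 59.27/sqrt(1165.7) = 1.736

1.736


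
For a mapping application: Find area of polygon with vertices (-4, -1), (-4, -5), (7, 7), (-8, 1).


Shoelace sum: ((-4)*(-5) - (-4)*(-1)) + ((-4)*7 - 7*(-5)) + (7*1 - (-8)*7) + ((-8)*(-1) - (-4)*1)
= 98
Area = |98|/2 = 49

49


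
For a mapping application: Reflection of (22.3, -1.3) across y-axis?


Reflection over y-axis: (x,y) -> (-x,y)
(22.3, -1.3) -> (-22.3, -1.3)

(-22.3, -1.3)


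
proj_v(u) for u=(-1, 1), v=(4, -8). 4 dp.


u.v = -12, |v| = sqrt(80) = 8.9443
Scalar projection = u.v / |v| = -12 / sqrt(80) = -1.3416

-1.3416


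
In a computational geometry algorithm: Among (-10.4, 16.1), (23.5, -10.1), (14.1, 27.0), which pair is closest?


d(P0,P1) = 42.8445, d(P0,P2) = 26.8153, d(P1,P2) = 38.2723
Closest: P0 and P2

Closest pair: (-10.4, 16.1) and (14.1, 27.0), distance = 26.8153


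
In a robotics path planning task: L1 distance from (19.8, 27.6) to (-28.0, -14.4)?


|19.8-(-28)| + |27.6-(-14.4)| = 47.8 + 42 = 89.8

89.8


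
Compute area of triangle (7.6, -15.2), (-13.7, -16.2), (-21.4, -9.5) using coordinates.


Area = |x_A(y_B-y_C) + x_B(y_C-y_A) + x_C(y_A-y_B)|/2
= |(-50.92) + (-78.09) + (-21.4)|/2
= 150.41/2 = 75.205

75.205


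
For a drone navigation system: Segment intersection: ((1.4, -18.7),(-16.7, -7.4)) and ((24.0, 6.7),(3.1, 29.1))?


Cross products: d1=1037.1, d2=1206.37, d3=-715.12, d4=-884.39
d1*d2 < 0 and d3*d4 < 0? no

No, they don't intersect


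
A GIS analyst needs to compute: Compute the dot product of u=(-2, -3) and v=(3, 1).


u . v = u_x*v_x + u_y*v_y = (-2)*3 + (-3)*1
= (-6) + (-3) = -9

-9


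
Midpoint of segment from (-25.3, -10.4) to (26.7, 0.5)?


M = (((-25.3)+26.7)/2, ((-10.4)+0.5)/2)
= (0.7, -4.95)

(0.7, -4.95)


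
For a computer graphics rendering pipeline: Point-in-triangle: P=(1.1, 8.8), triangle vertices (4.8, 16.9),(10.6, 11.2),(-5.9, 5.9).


Cross products: AB x AP = -68.07, BC x BP = -10.75, CA x CP = -45.97
All same sign? yes

Yes, inside


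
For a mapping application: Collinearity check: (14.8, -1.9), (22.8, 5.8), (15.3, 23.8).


Cross product: (22.8-14.8)*(23.8-(-1.9)) - (5.8-(-1.9))*(15.3-14.8)
= 201.75

No, not collinear


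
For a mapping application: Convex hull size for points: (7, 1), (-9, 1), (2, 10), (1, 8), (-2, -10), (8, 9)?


Convex hull vertices (CCW): (-9, 1), (-2, -10), (7, 1), (8, 9), (2, 10)
Count = 5

5


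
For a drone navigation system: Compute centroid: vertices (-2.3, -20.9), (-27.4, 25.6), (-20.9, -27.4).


Centroid = ((x_A+x_B+x_C)/3, (y_A+y_B+y_C)/3)
= (((-2.3)+(-27.4)+(-20.9))/3, ((-20.9)+25.6+(-27.4))/3)
= (-16.8667, -7.5667)

(-16.8667, -7.5667)


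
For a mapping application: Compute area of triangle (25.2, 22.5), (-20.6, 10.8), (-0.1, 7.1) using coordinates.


Area = |x_A(y_B-y_C) + x_B(y_C-y_A) + x_C(y_A-y_B)|/2
= |93.24 + 317.24 + (-1.17)|/2
= 409.31/2 = 204.655

204.655


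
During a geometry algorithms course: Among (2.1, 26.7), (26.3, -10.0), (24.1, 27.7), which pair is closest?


d(P0,P1) = 43.9606, d(P0,P2) = 22.0227, d(P1,P2) = 37.7641
Closest: P0 and P2

Closest pair: (2.1, 26.7) and (24.1, 27.7), distance = 22.0227


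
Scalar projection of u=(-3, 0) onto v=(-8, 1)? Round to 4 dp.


u.v = 24, |v| = sqrt(65) = 8.0623
Scalar projection = u.v / |v| = 24 / sqrt(65) = 2.9768

2.9768


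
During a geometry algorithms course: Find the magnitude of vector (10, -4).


|u| = sqrt(10^2 + (-4)^2) = sqrt(116) = 10.7703

10.7703


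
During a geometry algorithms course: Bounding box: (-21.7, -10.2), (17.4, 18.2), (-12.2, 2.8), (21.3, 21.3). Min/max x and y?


x range: [-21.7, 21.3]
y range: [-10.2, 21.3]
Bounding box: (-21.7,-10.2) to (21.3,21.3)

(-21.7,-10.2) to (21.3,21.3)


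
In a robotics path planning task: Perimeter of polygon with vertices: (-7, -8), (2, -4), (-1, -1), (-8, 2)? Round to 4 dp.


Sides: (-7, -8)->(2, -4): sqrt(97) = 9.848858, (2, -4)->(-1, -1): sqrt(18) = 4.242641, (-1, -1)->(-8, 2): sqrt(58) = 7.615773, (-8, 2)->(-7, -8): sqrt(101) = 10.049876
Sum = 31.757148
Perimeter = 31.7571

31.7571


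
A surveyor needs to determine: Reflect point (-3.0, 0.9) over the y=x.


Reflection over y=x: (x,y) -> (y,x)
(-3, 0.9) -> (0.9, -3)

(0.9, -3)


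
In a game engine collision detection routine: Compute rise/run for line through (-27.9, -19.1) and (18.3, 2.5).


slope = (y2-y1)/(x2-x1) = (2.5-(-19.1))/(18.3-(-27.9)) = 21.6/46.2 = 0.4675

0.4675


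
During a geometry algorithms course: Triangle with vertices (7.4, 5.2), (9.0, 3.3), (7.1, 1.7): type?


Side lengths squared: AB^2=6.17, BC^2=6.17, CA^2=12.34
Sorted: [6.17, 6.17, 12.34]
By sides: Isosceles, By angles: Right

Isosceles, Right


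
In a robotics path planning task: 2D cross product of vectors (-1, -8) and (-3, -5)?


u x v = u_x*v_y - u_y*v_x = (-1)*(-5) - (-8)*(-3)
= 5 - 24 = -19

-19


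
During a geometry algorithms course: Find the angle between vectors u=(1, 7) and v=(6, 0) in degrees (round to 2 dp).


u.v = 6, |u| = sqrt(50) = 7.0711, |v| = sqrt(36) = 6
cos(theta) = u.v/(|u||v|) = 6/sqrt(1800) = 0.141421
theta = acos(0.141421) = 81.87 degrees

81.87 degrees


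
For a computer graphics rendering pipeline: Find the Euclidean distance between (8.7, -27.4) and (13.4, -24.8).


dx=4.7, dy=2.6
d^2 = 4.7^2 + 2.6^2 = 28.85
d = sqrt(28.85) = 5.3712

5.3712


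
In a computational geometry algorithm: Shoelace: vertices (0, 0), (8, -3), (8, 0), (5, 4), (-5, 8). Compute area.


Shoelace sum: (0*(-3) - 8*0) + (8*0 - 8*(-3)) + (8*4 - 5*0) + (5*8 - (-5)*4) + ((-5)*0 - 0*8)
= 116
Area = |116|/2 = 58

58


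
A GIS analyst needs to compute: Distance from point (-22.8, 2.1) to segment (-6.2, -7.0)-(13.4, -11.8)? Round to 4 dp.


Project P onto AB: t = 0 (clamped to [0,1])
Closest point on segment: (-6.2, -7)
Distance: 18.9307

18.9307


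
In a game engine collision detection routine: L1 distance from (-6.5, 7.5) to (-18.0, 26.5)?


|(-6.5)-(-18)| + |7.5-26.5| = 11.5 + 19 = 30.5

30.5


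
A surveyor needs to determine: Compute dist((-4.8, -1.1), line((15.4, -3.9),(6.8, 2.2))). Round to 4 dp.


|cross product| = 99.14
|line direction| = sqrt(111.17) = 10.5437
Distance = 99.14/sqrt(111.17) = 9.4028

9.4028


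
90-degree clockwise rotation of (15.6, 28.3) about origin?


90° CW: (x,y) -> (y, -x)
(15.6,28.3) -> (28.3, -15.6)

(28.3, -15.6)


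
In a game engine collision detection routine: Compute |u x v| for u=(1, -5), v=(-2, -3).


|u x v| = |1*(-3) - (-5)*(-2)|
= |(-3) - 10| = 13

13


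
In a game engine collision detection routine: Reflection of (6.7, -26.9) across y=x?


Reflection over y=x: (x,y) -> (y,x)
(6.7, -26.9) -> (-26.9, 6.7)

(-26.9, 6.7)


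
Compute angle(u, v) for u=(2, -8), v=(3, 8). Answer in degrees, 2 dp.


u.v = -58, |u| = sqrt(68) = 8.2462, |v| = sqrt(73) = 8.544
cos(theta) = u.v/(|u||v|) = -58/sqrt(4964) = -0.823213
theta = acos(-0.823213) = 145.41 degrees

145.41 degrees


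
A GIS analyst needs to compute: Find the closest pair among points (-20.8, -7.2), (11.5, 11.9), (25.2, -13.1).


d(P0,P1) = 37.5247, d(P0,P2) = 46.3768, d(P1,P2) = 28.5077
Closest: P1 and P2

Closest pair: (11.5, 11.9) and (25.2, -13.1), distance = 28.5077


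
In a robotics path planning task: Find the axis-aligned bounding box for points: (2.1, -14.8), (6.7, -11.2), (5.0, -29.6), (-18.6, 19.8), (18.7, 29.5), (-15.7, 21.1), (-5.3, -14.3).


x range: [-18.6, 18.7]
y range: [-29.6, 29.5]
Bounding box: (-18.6,-29.6) to (18.7,29.5)

(-18.6,-29.6) to (18.7,29.5)


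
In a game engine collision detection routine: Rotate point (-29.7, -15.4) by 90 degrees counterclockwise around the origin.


90° CCW: (x,y) -> (-y, x)
(-29.7,-15.4) -> (15.4, -29.7)

(15.4, -29.7)


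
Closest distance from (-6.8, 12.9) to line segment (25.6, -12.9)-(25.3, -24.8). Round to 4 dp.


Project P onto AB: t = 0 (clamped to [0,1])
Closest point on segment: (25.6, -12.9)
Distance: 41.4174

41.4174


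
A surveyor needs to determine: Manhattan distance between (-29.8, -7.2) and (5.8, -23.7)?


|(-29.8)-5.8| + |(-7.2)-(-23.7)| = 35.6 + 16.5 = 52.1

52.1


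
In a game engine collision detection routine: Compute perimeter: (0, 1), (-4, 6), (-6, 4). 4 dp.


Sides: (0, 1)->(-4, 6): sqrt(41) = 6.403124, (-4, 6)->(-6, 4): sqrt(8) = 2.828427, (-6, 4)->(0, 1): sqrt(45) = 6.708204
Sum = 15.939755
Perimeter = 15.9398

15.9398


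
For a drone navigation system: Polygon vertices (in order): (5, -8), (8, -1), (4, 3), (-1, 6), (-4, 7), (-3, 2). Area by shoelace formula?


Shoelace sum: (5*(-1) - 8*(-8)) + (8*3 - 4*(-1)) + (4*6 - (-1)*3) + ((-1)*7 - (-4)*6) + ((-4)*2 - (-3)*7) + ((-3)*(-8) - 5*2)
= 158
Area = |158|/2 = 79

79


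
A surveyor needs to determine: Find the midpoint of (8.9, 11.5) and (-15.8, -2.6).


M = ((8.9+(-15.8))/2, (11.5+(-2.6))/2)
= (-3.45, 4.45)

(-3.45, 4.45)


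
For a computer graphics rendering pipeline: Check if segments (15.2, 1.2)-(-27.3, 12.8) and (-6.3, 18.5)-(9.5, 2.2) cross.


Cross products: d1=77.11, d2=-432.36, d3=-485.85, d4=23.62
d1*d2 < 0 and d3*d4 < 0? yes

Yes, they intersect


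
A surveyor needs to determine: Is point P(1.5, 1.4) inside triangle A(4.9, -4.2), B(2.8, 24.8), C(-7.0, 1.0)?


Cross products: AB x AP = 86.84, BC x BP = 198.38, CA x CP = 48.96
All same sign? yes

Yes, inside


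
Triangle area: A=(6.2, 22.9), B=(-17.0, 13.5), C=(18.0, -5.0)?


Area = |x_A(y_B-y_C) + x_B(y_C-y_A) + x_C(y_A-y_B)|/2
= |114.7 + 474.3 + 169.2|/2
= 758.2/2 = 379.1

379.1


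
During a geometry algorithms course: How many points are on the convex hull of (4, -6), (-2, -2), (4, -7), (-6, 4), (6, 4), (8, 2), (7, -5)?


Convex hull vertices (CCW): (-6, 4), (-2, -2), (4, -7), (7, -5), (8, 2), (6, 4)
Count = 6

6


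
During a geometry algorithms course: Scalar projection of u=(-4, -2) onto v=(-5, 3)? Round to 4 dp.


u.v = 14, |v| = sqrt(34) = 5.831
Scalar projection = u.v / |v| = 14 / sqrt(34) = 2.401

2.401


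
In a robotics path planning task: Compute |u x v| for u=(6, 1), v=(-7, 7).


|u x v| = |6*7 - 1*(-7)|
= |42 - (-7)| = 49

49


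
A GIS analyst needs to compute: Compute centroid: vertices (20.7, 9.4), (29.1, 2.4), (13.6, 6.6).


Centroid = ((x_A+x_B+x_C)/3, (y_A+y_B+y_C)/3)
= ((20.7+29.1+13.6)/3, (9.4+2.4+6.6)/3)
= (21.1333, 6.1333)

(21.1333, 6.1333)


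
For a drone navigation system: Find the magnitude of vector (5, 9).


|u| = sqrt(5^2 + 9^2) = sqrt(106) = 10.2956

10.2956


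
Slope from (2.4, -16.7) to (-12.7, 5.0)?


slope = (y2-y1)/(x2-x1) = (5-(-16.7))/((-12.7)-2.4) = 21.7/(-15.1) = -1.4371

-1.4371


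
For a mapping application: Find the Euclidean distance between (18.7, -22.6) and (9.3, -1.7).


dx=-9.4, dy=20.9
d^2 = (-9.4)^2 + 20.9^2 = 525.17
d = sqrt(525.17) = 22.9166

22.9166


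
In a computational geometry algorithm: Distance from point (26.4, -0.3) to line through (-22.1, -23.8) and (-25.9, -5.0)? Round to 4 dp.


|cross product| = 1001.1
|line direction| = sqrt(367.88) = 19.1802
Distance = 1001.1/sqrt(367.88) = 52.1945

52.1945


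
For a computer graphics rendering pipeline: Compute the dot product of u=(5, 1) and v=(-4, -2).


u . v = u_x*v_x + u_y*v_y = 5*(-4) + 1*(-2)
= (-20) + (-2) = -22

-22


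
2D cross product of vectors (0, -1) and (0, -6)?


u x v = u_x*v_y - u_y*v_x = 0*(-6) - (-1)*0
= 0 - 0 = 0

0


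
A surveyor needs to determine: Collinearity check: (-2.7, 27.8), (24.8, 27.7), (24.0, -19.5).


Cross product: (24.8-(-2.7))*((-19.5)-27.8) - (27.7-27.8)*(24-(-2.7))
= -1298.08

No, not collinear


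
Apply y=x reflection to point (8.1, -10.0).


Reflection over y=x: (x,y) -> (y,x)
(8.1, -10) -> (-10, 8.1)

(-10, 8.1)


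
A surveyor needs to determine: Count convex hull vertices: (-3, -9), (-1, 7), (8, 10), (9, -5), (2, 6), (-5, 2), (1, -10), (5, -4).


Convex hull vertices (CCW): (-5, 2), (-3, -9), (1, -10), (9, -5), (8, 10), (-1, 7)
Count = 6

6


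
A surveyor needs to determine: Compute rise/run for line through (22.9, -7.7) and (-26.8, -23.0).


slope = (y2-y1)/(x2-x1) = ((-23)-(-7.7))/((-26.8)-22.9) = (-15.3)/(-49.7) = 0.3078

0.3078


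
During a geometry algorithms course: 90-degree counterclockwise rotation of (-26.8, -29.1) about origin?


90° CCW: (x,y) -> (-y, x)
(-26.8,-29.1) -> (29.1, -26.8)

(29.1, -26.8)


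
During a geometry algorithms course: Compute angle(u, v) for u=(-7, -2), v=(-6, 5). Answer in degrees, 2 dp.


u.v = 32, |u| = sqrt(53) = 7.2801, |v| = sqrt(61) = 7.8102
cos(theta) = u.v/(|u||v|) = 32/sqrt(3233) = 0.562791
theta = acos(0.562791) = 55.75 degrees

55.75 degrees


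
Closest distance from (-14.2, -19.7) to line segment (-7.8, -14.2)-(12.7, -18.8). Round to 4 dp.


Project P onto AB: t = 0 (clamped to [0,1])
Closest point on segment: (-7.8, -14.2)
Distance: 8.4386

8.4386


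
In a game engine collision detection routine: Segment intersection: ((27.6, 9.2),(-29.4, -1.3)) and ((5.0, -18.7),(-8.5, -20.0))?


Cross products: d1=-347.27, d2=-279.62, d3=1353, d4=1285.35
d1*d2 < 0 and d3*d4 < 0? no

No, they don't intersect


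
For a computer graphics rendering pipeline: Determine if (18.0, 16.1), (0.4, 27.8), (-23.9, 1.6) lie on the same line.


Cross product: (0.4-18)*(1.6-16.1) - (27.8-16.1)*((-23.9)-18)
= 745.43

No, not collinear


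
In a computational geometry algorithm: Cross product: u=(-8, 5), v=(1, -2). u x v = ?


u x v = u_x*v_y - u_y*v_x = (-8)*(-2) - 5*1
= 16 - 5 = 11

11


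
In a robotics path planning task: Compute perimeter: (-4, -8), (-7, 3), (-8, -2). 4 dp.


Sides: (-4, -8)->(-7, 3): sqrt(130) = 11.401754, (-7, 3)->(-8, -2): sqrt(26) = 5.09902, (-8, -2)->(-4, -8): sqrt(52) = 7.211103
Sum = 23.711877
Perimeter = 23.7119

23.7119


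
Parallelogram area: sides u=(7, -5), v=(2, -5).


|u x v| = |7*(-5) - (-5)*2|
= |(-35) - (-10)| = 25

25


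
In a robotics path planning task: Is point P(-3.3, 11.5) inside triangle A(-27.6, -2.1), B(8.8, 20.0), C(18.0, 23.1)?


Cross products: AB x AP = -41.99, BC x BP = -40.69, CA x CP = -7.8
All same sign? yes

Yes, inside


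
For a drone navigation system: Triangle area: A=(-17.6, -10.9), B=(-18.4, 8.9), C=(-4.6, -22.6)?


Area = |x_A(y_B-y_C) + x_B(y_C-y_A) + x_C(y_A-y_B)|/2
= |(-554.4) + 215.28 + 91.08|/2
= 248.04/2 = 124.02

124.02


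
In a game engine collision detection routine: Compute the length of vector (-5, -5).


|u| = sqrt((-5)^2 + (-5)^2) = sqrt(50) = 7.0711

7.0711


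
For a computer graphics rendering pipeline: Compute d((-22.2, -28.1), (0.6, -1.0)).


dx=22.8, dy=27.1
d^2 = 22.8^2 + 27.1^2 = 1254.25
d = sqrt(1254.25) = 35.4154

35.4154


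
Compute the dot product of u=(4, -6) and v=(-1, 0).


u . v = u_x*v_x + u_y*v_y = 4*(-1) + (-6)*0
= (-4) + 0 = -4

-4


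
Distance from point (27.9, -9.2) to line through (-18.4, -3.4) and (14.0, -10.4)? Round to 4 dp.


|cross product| = 136.18
|line direction| = sqrt(1098.76) = 33.1475
Distance = 136.18/sqrt(1098.76) = 4.1083

4.1083
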